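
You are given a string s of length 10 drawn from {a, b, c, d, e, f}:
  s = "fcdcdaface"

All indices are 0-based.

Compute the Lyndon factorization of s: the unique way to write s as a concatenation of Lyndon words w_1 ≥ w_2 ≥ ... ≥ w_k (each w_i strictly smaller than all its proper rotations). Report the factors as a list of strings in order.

emit factor 1: 'f' (i=0, period=1)
emit factor 2: 'cd' (i=1, period=2)
emit factor 3: 'cd' (i=3, period=2)
emit factor 4: 'af' (i=5, period=2)
emit factor 5: 'ace' (i=7, period=3)

["f", "cd", "cd", "af", "ace"]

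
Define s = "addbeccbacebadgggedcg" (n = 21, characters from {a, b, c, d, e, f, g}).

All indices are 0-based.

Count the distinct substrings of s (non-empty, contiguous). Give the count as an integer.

sorted suffixes:
  #0 SA[0]=8  'acebadgggedcg'
  #1 SA[1]=0  'addbeccbacebadgggedcg'
  #2 SA[2]=12  'adgggedcg'
  #3 SA[3]=7  'bacebadgggedcg'
  #4 SA[4]=11  'badgggedcg'
  #5 SA[5]=3  'beccbacebadgggedcg'
  #6 SA[6]=6  'cbacebadgggedcg'
  #7 SA[7]=5  'ccbacebadgggedcg'
  #8 SA[8]=9  'cebadgggedcg'
  #9 SA[9]=19  'cg'
  #10 SA[10]=2  'dbeccbacebadgggedcg'
  #11 SA[11]=18  'dcg'
  #12 SA[12]=1  'ddbeccbacebadgggedcg'
  #13 SA[13]=13  'dgggedcg'
  #14 SA[14]=10  'ebadgggedcg'
  #15 SA[15]=4  'eccbacebadgggedcg'
  #16 SA[16]=17  'edcg'
  #17 SA[17]=20  'g'
  #18 SA[18]=16  'gedcg'
  #19 SA[19]=15  'ggedcg'
  #20 SA[20]=14  'gggedcg'

SA = [8, 0, 12, 7, 11, 3, 6, 5, 9, 19, 2, 18, 1, 13, 10, 4, 17, 20, 16, 15, 14]
[i] adj suffixes → lcp
  [1] 8/0 → 1 ('a')
  [2] 0/12 → 2 ('ad')
  [3] 12/7 → 0 ('')
  [4] 7/11 → 2 ('ba')
  [5] 11/3 → 1 ('b')
  [6] 3/6 → 0 ('')
  [7] 6/5 → 1 ('c')
  [8] 5/9 → 1 ('c')
  [9] 9/19 → 1 ('c')
  [10] 19/2 → 0 ('')
  [11] 2/18 → 1 ('d')
  [12] 18/1 → 1 ('d')
  [13] 1/13 → 1 ('d')
  [14] 13/10 → 0 ('')
  [15] 10/4 → 1 ('e')
  [16] 4/17 → 1 ('e')
  [17] 17/20 → 0 ('')
  [18] 20/16 → 1 ('g')
  [19] 16/15 → 1 ('g')
  [20] 15/14 → 2 ('gg')

n(n+1)/2 = 21·22/2 = 231
Σ LCP = 0 + 1 + 2 + 0 + 2 + 1 + 0 + 1 + 1 + 1 + 0 + 1 + 1 + 1 + 0 + 1 + 1 + 0 + 1 + 1 + 2 = 18
distinct = 231 − 18 = 213

213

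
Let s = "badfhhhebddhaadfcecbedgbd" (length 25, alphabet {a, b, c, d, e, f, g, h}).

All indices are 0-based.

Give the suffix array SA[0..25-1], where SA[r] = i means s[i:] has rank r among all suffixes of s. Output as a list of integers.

sorted suffixes:
  #0 SA[0]=12  'aadfcecbedgbd'
  #1 SA[1]=13  'adfcecbedgbd'
  #2 SA[2]=1  'adfhhhebddhaadfcecbedgbd'
  #3 SA[3]=0  'badfhhhebddhaadfcecbedgbd'
  #4 SA[4]=23  'bd'
  #5 SA[5]=8  'bddhaadfcecbedgbd'
  #6 SA[6]=19  'bedgbd'
  #7 SA[7]=18  'cbedgbd'
  #8 SA[8]=16  'cecbedgbd'
  #9 SA[9]=24  'd'
  #10 SA[10]=9  'ddhaadfcecbedgbd'
  #11 SA[11]=14  'dfcecbedgbd'
  #12 SA[12]=2  'dfhhhebddhaadfcecbedgbd'
  #13 SA[13]=21  'dgbd'
  #14 SA[14]=10  'dhaadfcecbedgbd'
  #15 SA[15]=7  'ebddhaadfcecbedgbd'
  #16 SA[16]=17  'ecbedgbd'
  #17 SA[17]=20  'edgbd'
  #18 SA[18]=15  'fcecbedgbd'
  #19 SA[19]=3  'fhhhebddhaadfcecbedgbd'
  #20 SA[20]=22  'gbd'
  #21 SA[21]=11  'haadfcecbedgbd'
  #22 SA[22]=6  'hebddhaadfcecbedgbd'
  #23 SA[23]=5  'hhebddhaadfcecbedgbd'
  #24 SA[24]=4  'hhhebddhaadfcecbedgbd'

[12, 13, 1, 0, 23, 8, 19, 18, 16, 24, 9, 14, 2, 21, 10, 7, 17, 20, 15, 3, 22, 11, 6, 5, 4]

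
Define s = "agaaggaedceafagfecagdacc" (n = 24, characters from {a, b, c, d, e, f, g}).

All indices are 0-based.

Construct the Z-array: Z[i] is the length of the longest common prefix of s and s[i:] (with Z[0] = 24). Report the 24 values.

[24, 0, 1, 2, 0, 0, 1, 0, 0, 0, 0, 1, 0, 2, 0, 0, 0, 0, 2, 0, 0, 1, 0, 0]

Z[0]=24
i=1: i≥r, start 0; Z[1]=0
i=2: i≥r, start 0; Z[2]=1 grow→box=[2,3)
i=3: i≥r, start 0; Z[3]=2 grow→box=[3,5)
i=4: min(r-i=1, Z[1]=0)=0; Z[4]=0
i=5: i≥r, start 0; Z[5]=0
i=6: i≥r, start 0; Z[6]=1 grow→box=[6,7)
i=7: i≥r, start 0; Z[7]=0
i=8: i≥r, start 0; Z[8]=0
i=9: i≥r, start 0; Z[9]=0
i=10: i≥r, start 0; Z[10]=0
i=11: i≥r, start 0; Z[11]=1 grow→box=[11,12)
i=12: i≥r, start 0; Z[12]=0
i=13: i≥r, start 0; Z[13]=2 grow→box=[13,15)
i=14: min(r-i=1, Z[1]=0)=0; Z[14]=0
i=15: i≥r, start 0; Z[15]=0
i=16: i≥r, start 0; Z[16]=0
i=17: i≥r, start 0; Z[17]=0
i=18: i≥r, start 0; Z[18]=2 grow→box=[18,20)
i=19: min(r-i=1, Z[1]=0)=0; Z[19]=0
i=20: i≥r, start 0; Z[20]=0
i=21: i≥r, start 0; Z[21]=1 grow→box=[21,22)
i=22: i≥r, start 0; Z[22]=0
i=23: i≥r, start 0; Z[23]=0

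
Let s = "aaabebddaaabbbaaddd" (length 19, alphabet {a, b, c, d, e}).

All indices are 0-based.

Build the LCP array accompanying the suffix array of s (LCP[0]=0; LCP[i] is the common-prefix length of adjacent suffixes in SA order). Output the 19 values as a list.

rank | idx | suffix
   0 |   8 | aaabbbaaddd
   1 |   0 | aaabebddaaabbbaaddd
   2 |   9 | aabbbaaddd
   3 |   1 | aabebddaaabbbaaddd
   4 |  14 | aaddd
   5 |  10 | abbbaaddd
   6 |   2 | abebddaaabbbaaddd
   7 |  15 | addd
   8 |  13 | baaddd
   9 |  12 | bbaaddd
  10 |  11 | bbbaaddd
  11 |   5 | bddaaabbbaaddd
  12 |   3 | bebddaaabbbaaddd
  13 |  18 | d
  14 |   7 | daaabbbaaddd
  15 |  17 | dd
  16 |   6 | ddaaabbbaaddd
  17 |  16 | ddd
  18 |   4 | ebddaaabbbaaddd

SA = [8, 0, 9, 1, 14, 10, 2, 15, 13, 12, 11, 5, 3, 18, 7, 17, 6, 16, 4]
[i] adj suffixes → lcp
  [1] 8/0 → 4 ('aaab')
  [2] 0/9 → 2 ('aa')
  [3] 9/1 → 3 ('aab')
  [4] 1/14 → 2 ('aa')
  [5] 14/10 → 1 ('a')
  [6] 10/2 → 2 ('ab')
  [7] 2/15 → 1 ('a')
  [8] 15/13 → 0 ('')
  [9] 13/12 → 1 ('b')
  [10] 12/11 → 2 ('bb')
  [11] 11/5 → 1 ('b')
  [12] 5/3 → 1 ('b')
  [13] 3/18 → 0 ('')
  [14] 18/7 → 1 ('d')
  [15] 7/17 → 1 ('d')
  [16] 17/6 → 2 ('dd')
  [17] 6/16 → 2 ('dd')
  [18] 16/4 → 0 ('')

[0, 4, 2, 3, 2, 1, 2, 1, 0, 1, 2, 1, 1, 0, 1, 1, 2, 2, 0]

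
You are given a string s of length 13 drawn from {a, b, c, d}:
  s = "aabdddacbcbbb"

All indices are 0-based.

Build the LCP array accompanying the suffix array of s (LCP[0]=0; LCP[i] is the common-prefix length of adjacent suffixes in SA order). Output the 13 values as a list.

[0, 1, 1, 0, 1, 2, 1, 1, 0, 2, 0, 1, 2]

rank | idx | suffix
   0 |   0 | aabdddacbcbbb
   1 |   1 | abdddacbcbbb
   2 |   6 | acbcbbb
   3 |  12 | b
   4 |  11 | bb
   5 |  10 | bbb
   6 |   8 | bcbbb
   7 |   2 | bdddacbcbbb
   8 |   9 | cbbb
   9 |   7 | cbcbbb
  10 |   5 | dacbcbbb
  11 |   4 | ddacbcbbb
  12 |   3 | dddacbcbbb

SA = [0, 1, 6, 12, 11, 10, 8, 2, 9, 7, 5, 4, 3]
rank  pair      lcp
   1  s[0:],s[1:]  1  'a'
   2  s[1:],s[6:]  1  'a'
   3  s[6:],s[12:]  0  ''
   4  s[12:],s[11:]  1  'b'
   5  s[11:],s[10:]  2  'bb'
   6  s[10:],s[8:]  1  'b'
   7  s[8:],s[2:]  1  'b'
   8  s[2:],s[9:]  0  ''
   9  s[9:],s[7:]  2  'cb'
  10  s[7:],s[5:]  0  ''
  11  s[5:],s[4:]  1  'd'
  12  s[4:],s[3:]  2  'dd'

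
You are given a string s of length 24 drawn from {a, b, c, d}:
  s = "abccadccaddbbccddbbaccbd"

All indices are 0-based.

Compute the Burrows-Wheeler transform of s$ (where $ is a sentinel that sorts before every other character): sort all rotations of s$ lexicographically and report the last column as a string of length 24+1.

rank  rotation                   last
    0  $abccadccaddbbccddbbaccbd  d
    1  abccadccaddbbccddbbaccbd$  $
    2  accbd$abccadccaddbbccddbb  b
    3  adccaddbbccddbbaccbd$abcc  c
    4  addbbccddbbaccbd$abccadcc  c
    5  baccbd$abccadccaddbbccddb  b
    6  bbaccbd$abccadccaddbbccdd  d
    7  bbccddbbaccbd$abccadccadd  d
    8  bccadccaddbbccddbbaccbd$a  a
    9  bccddbbaccbd$abccadccaddb  b
   10  bd$abccadccaddbbccddbbacc  c
   11  cadccaddbbccddbbaccbd$abc  c
   12  caddbbccddbbaccbd$abccadc  c
   13  cbd$abccadccaddbbccddbbac  c
   14  ccadccaddbbccddbbaccbd$ab  b
   15  ccaddbbccddbbaccbd$abccad  d
   16  ccbd$abccadccaddbbccddbba  a
   17  ccddbbaccbd$abccadccaddbb  b
   18  cddbbaccbd$abccadccaddbbc  c
   19  d$abccadccaddbbccddbbaccb  b
   20  dbbaccbd$abccadccaddbbccd  d
   21  dbbccddbbaccbd$abccadccad  d
   22  dccaddbbccddbbaccbd$abcca  a
   23  ddbbaccbd$abccadccaddbbcc  c
   24  ddbbccddbbaccbd$abccadcca  a

d$bccbddabccccbdabcbddaca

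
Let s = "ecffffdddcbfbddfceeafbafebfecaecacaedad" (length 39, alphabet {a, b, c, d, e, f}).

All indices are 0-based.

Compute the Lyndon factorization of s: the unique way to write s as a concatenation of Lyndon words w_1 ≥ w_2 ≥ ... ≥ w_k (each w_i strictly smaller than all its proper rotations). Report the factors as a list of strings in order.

["e", "cffffddd", "c", "bf", "bddfcee", "afbafebfec", "aec", "acaedad"]

emit factor 1: 'e' (i=0, period=1)
emit factor 2: 'cffffddd' (i=1, period=8)
emit factor 3: 'c' (i=9, period=1)
emit factor 4: 'bf' (i=10, period=2)
emit factor 5: 'bddfcee' (i=12, period=7)
emit factor 6: 'afbafebfec' (i=19, period=10)
emit factor 7: 'aec' (i=29, period=3)
emit factor 8: 'acaedad' (i=32, period=7)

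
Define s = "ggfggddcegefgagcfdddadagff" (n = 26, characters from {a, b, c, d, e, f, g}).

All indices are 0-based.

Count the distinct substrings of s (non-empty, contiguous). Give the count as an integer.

sorted suffixes:
  #0 SA[0]=20  'adagff'
  #1 SA[1]=13  'agcfdddadagff'
  #2 SA[2]=22  'agff'
  #3 SA[3]=7  'cegefgagcfdddadagff'
  #4 SA[4]=15  'cfdddadagff'
  #5 SA[5]=19  'dadagff'
  #6 SA[6]=21  'dagff'
  #7 SA[7]=6  'dcegefgagcfdddadagff'
  #8 SA[8]=18  'ddadagff'
  #9 SA[9]=5  'ddcegefgagcfdddadagff'
  #10 SA[10]=17  'dddadagff'
  #11 SA[11]=10  'efgagcfdddadagff'
  #12 SA[12]=8  'egefgagcfdddadagff'
  #13 SA[13]=25  'f'
  #14 SA[14]=16  'fdddadagff'
  #15 SA[15]=24  'ff'
  #16 SA[16]=11  'fgagcfdddadagff'
  #17 SA[17]=2  'fggddcegefgagcfdddadagff'
  #18 SA[18]=12  'gagcfdddadagff'
  #19 SA[19]=14  'gcfdddadagff'
  #20 SA[20]=4  'gddcegefgagcfdddadagff'
  #21 SA[21]=9  'gefgagcfdddadagff'
  #22 SA[22]=23  'gff'
  #23 SA[23]=1  'gfggddcegefgagcfdddadagff'
  #24 SA[24]=3  'ggddcegefgagcfdddadagff'
  #25 SA[25]=0  'ggfggddcegefgagcfdddadagff'

SA = [20, 13, 22, 7, 15, 19, 21, 6, 18, 5, 17, 10, 8, 25, 16, 24, 11, 2, 12, 14, 4, 9, 23, 1, 3, 0]
i: (SA[i-1],SA[i]) lcp shared
  1: (20,13) 1 'a'
  2: (13,22) 2 'ag'
  3: (22,7) 0 ''
  4: (7,15) 1 'c'
  5: (15,19) 0 ''
  6: (19,21) 2 'da'
  7: (21,6) 1 'd'
  8: (6,18) 1 'd'
  9: (18,5) 2 'dd'
  10: (5,17) 2 'dd'
  11: (17,10) 0 ''
  12: (10,8) 1 'e'
  13: (8,25) 0 ''
  14: (25,16) 1 'f'
  15: (16,24) 1 'f'
  16: (24,11) 1 'f'
  17: (11,2) 2 'fg'
  18: (2,12) 0 ''
  19: (12,14) 1 'g'
  20: (14,4) 1 'g'
  21: (4,9) 1 'g'
  22: (9,23) 1 'g'
  23: (23,1) 2 'gf'
  24: (1,3) 1 'g'
  25: (3,0) 2 'gg'

n(n+1)/2 = 26·27/2 = 351
Σ LCP = 0 + 1 + 2 + 0 + 1 + 0 + 2 + 1 + 1 + 2 + 2 + 0 + 1 + 0 + 1 + 1 + 1 + 2 + 0 + 1 + 1 + 1 + 1 + 2 + 1 + 2 = 27
distinct = 351 − 27 = 324

324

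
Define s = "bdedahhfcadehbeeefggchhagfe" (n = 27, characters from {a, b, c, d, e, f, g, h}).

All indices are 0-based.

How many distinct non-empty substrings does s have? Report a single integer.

rank→(start, suffix):
  0 → (9, 'adehbeeefggchhagfe')
  1 → (23, 'agfe')
  2 → (4, 'ahhfcadehbeeefggchhagfe')
  3 → (0, 'bdedahhfcadehbeeefggchhagfe')
  4 → (13, 'beeefggchhagfe')
  5 → (8, 'cadehbeeefggchhagfe')
  6 → (20, 'chhagfe')
  7 → (3, 'dahhfcadehbeeefggchhagfe')
  8 → (1, 'dedahhfcadehbeeefggchhagfe')
  9 → (10, 'dehbeeefggchhagfe')
  10 → (26, 'e')
  11 → (2, 'edahhfcadehbeeefggchhagfe')
  12 → (14, 'eeefggchhagfe')
  13 → (15, 'eefggchhagfe')
  14 → (16, 'efggchhagfe')
  15 → (11, 'ehbeeefggchhagfe')
  16 → (7, 'fcadehbeeefggchhagfe')
  17 → (25, 'fe')
  18 → (17, 'fggchhagfe')
  19 → (19, 'gchhagfe')
  20 → (24, 'gfe')
  21 → (18, 'ggchhagfe')
  22 → (22, 'hagfe')
  23 → (12, 'hbeeefggchhagfe')
  24 → (6, 'hfcadehbeeefggchhagfe')
  25 → (21, 'hhagfe')
  26 → (5, 'hhfcadehbeeefggchhagfe')

SA = [9, 23, 4, 0, 13, 8, 20, 3, 1, 10, 26, 2, 14, 15, 16, 11, 7, 25, 17, 19, 24, 18, 22, 12, 6, 21, 5]
rank  pair      lcp
   1  s[9:],s[23:]  1  'a'
   2  s[23:],s[4:]  1  'a'
   3  s[4:],s[0:]  0  ''
   4  s[0:],s[13:]  1  'b'
   5  s[13:],s[8:]  0  ''
   6  s[8:],s[20:]  1  'c'
   7  s[20:],s[3:]  0  ''
   8  s[3:],s[1:]  1  'd'
   9  s[1:],s[10:]  2  'de'
  10  s[10:],s[26:]  0  ''
  11  s[26:],s[2:]  1  'e'
  12  s[2:],s[14:]  1  'e'
  13  s[14:],s[15:]  2  'ee'
  14  s[15:],s[16:]  1  'e'
  15  s[16:],s[11:]  1  'e'
  16  s[11:],s[7:]  0  ''
  17  s[7:],s[25:]  1  'f'
  18  s[25:],s[17:]  1  'f'
  19  s[17:],s[19:]  0  ''
  20  s[19:],s[24:]  1  'g'
  21  s[24:],s[18:]  1  'g'
  22  s[18:],s[22:]  0  ''
  23  s[22:],s[12:]  1  'h'
  24  s[12:],s[6:]  1  'h'
  25  s[6:],s[21:]  1  'h'
  26  s[21:],s[5:]  2  'hh'

n(n+1)/2 = 27·28/2 = 378
Σ LCP = 0 + 1 + 1 + 0 + 1 + 0 + 1 + 0 + 1 + 2 + 0 + 1 + 1 + 2 + 1 + 1 + 0 + 1 + 1 + 0 + 1 + 1 + 0 + 1 + 1 + 1 + 2 = 22
distinct = 378 − 22 = 356

356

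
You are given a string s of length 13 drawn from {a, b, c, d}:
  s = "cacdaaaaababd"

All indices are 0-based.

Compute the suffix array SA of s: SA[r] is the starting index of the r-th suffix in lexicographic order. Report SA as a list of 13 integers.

sorted suffixes:
  #0 SA[0]=4  'aaaaababd'
  #1 SA[1]=5  'aaaababd'
  #2 SA[2]=6  'aaababd'
  #3 SA[3]=7  'aababd'
  #4 SA[4]=8  'ababd'
  #5 SA[5]=10  'abd'
  #6 SA[6]=1  'acdaaaaababd'
  #7 SA[7]=9  'babd'
  #8 SA[8]=11  'bd'
  #9 SA[9]=0  'cacdaaaaababd'
  #10 SA[10]=2  'cdaaaaababd'
  #11 SA[11]=12  'd'
  #12 SA[12]=3  'daaaaababd'

[4, 5, 6, 7, 8, 10, 1, 9, 11, 0, 2, 12, 3]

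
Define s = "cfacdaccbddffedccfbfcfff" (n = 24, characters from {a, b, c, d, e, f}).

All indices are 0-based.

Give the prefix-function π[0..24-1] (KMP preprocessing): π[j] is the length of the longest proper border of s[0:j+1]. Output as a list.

π[0] = 0
j=1 s[j]='f': π[1]=0 (border '')
j=2 s[j]='a': π[2]=0 (border '')
j=3 s[j]='c': π[3]=1 (border 'c')
j=4 s[j]='d': k: 1→0; π[4]=0 (border '')
j=5 s[j]='a': π[5]=0 (border '')
j=6 s[j]='c': π[6]=1 (border 'c')
j=7 s[j]='c': k: 1→0; π[7]=1 (border 'c')
j=8 s[j]='b': k: 1→0; π[8]=0 (border '')
j=9 s[j]='d': π[9]=0 (border '')
j=10 s[j]='d': π[10]=0 (border '')
j=11 s[j]='f': π[11]=0 (border '')
j=12 s[j]='f': π[12]=0 (border '')
j=13 s[j]='e': π[13]=0 (border '')
j=14 s[j]='d': π[14]=0 (border '')
j=15 s[j]='c': π[15]=1 (border 'c')
j=16 s[j]='c': k: 1→0; π[16]=1 (border 'c')
j=17 s[j]='f': π[17]=2 (border 'cf')
j=18 s[j]='b': k: 2→0; π[18]=0 (border '')
j=19 s[j]='f': π[19]=0 (border '')
j=20 s[j]='c': π[20]=1 (border 'c')
j=21 s[j]='f': π[21]=2 (border 'cf')
j=22 s[j]='f': k: 2→0; π[22]=0 (border '')
j=23 s[j]='f': π[23]=0 (border '')

[0, 0, 0, 1, 0, 0, 1, 1, 0, 0, 0, 0, 0, 0, 0, 1, 1, 2, 0, 0, 1, 2, 0, 0]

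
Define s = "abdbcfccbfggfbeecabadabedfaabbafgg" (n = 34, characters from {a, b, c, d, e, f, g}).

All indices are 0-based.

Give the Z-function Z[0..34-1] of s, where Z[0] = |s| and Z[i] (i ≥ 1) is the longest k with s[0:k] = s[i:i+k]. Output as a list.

Z[0]=34
i=1: i≥r, start 0; Z[1]=0
i=2: i≥r, start 0; Z[2]=0
i=3: i≥r, start 0; Z[3]=0
i=4: i≥r, start 0; Z[4]=0
i=5: i≥r, start 0; Z[5]=0
i=6: i≥r, start 0; Z[6]=0
i=7: i≥r, start 0; Z[7]=0
i=8: i≥r, start 0; Z[8]=0
i=9: i≥r, start 0; Z[9]=0
i=10: i≥r, start 0; Z[10]=0
i=11: i≥r, start 0; Z[11]=0
i=12: i≥r, start 0; Z[12]=0
i=13: i≥r, start 0; Z[13]=0
i=14: i≥r, start 0; Z[14]=0
i=15: i≥r, start 0; Z[15]=0
i=16: i≥r, start 0; Z[16]=0
i=17: i≥r, start 0; Z[17]=2 extend→box=[17,19)
i=18: min(r-i=1, Z[1]=0)=0; Z[18]=0
i=19: i≥r, start 0; Z[19]=1 extend→box=[19,20)
i=20: i≥r, start 0; Z[20]=0
i=21: i≥r, start 0; Z[21]=2 extend→box=[21,23)
i=22: min(r-i=1, Z[1]=0)=0; Z[22]=0
i=23: i≥r, start 0; Z[23]=0
i=24: i≥r, start 0; Z[24]=0
i=25: i≥r, start 0; Z[25]=0
i=26: i≥r, start 0; Z[26]=1 extend→box=[26,27)
i=27: i≥r, start 0; Z[27]=2 extend→box=[27,29)
i=28: min(r-i=1, Z[1]=0)=0; Z[28]=0
i=29: i≥r, start 0; Z[29]=0
i=30: i≥r, start 0; Z[30]=1 extend→box=[30,31)
i=31: i≥r, start 0; Z[31]=0
i=32: i≥r, start 0; Z[32]=0
i=33: i≥r, start 0; Z[33]=0

[34, 0, 0, 0, 0, 0, 0, 0, 0, 0, 0, 0, 0, 0, 0, 0, 0, 2, 0, 1, 0, 2, 0, 0, 0, 0, 1, 2, 0, 0, 1, 0, 0, 0]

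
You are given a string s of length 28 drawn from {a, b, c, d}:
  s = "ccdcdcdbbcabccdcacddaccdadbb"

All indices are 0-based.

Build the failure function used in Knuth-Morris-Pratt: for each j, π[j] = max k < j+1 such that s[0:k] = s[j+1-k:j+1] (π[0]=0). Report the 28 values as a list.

π[0] = 0
j=1 s[j]='c': π[1]=1 (border 'c')
j=2 s[j]='d': k: 1→0; π[2]=0 (border '')
j=3 s[j]='c': π[3]=1 (border 'c')
j=4 s[j]='d': k: 1→0; π[4]=0 (border '')
j=5 s[j]='c': π[5]=1 (border 'c')
j=6 s[j]='d': k: 1→0; π[6]=0 (border '')
j=7 s[j]='b': π[7]=0 (border '')
j=8 s[j]='b': π[8]=0 (border '')
j=9 s[j]='c': π[9]=1 (border 'c')
j=10 s[j]='a': k: 1→0; π[10]=0 (border '')
j=11 s[j]='b': π[11]=0 (border '')
j=12 s[j]='c': π[12]=1 (border 'c')
j=13 s[j]='c': π[13]=2 (border 'cc')
j=14 s[j]='d': π[14]=3 (border 'ccd')
j=15 s[j]='c': π[15]=4 (border 'ccdc')
j=16 s[j]='a': k: 4→1→0; π[16]=0 (border '')
j=17 s[j]='c': π[17]=1 (border 'c')
j=18 s[j]='d': k: 1→0; π[18]=0 (border '')
j=19 s[j]='d': π[19]=0 (border '')
j=20 s[j]='a': π[20]=0 (border '')
j=21 s[j]='c': π[21]=1 (border 'c')
j=22 s[j]='c': π[22]=2 (border 'cc')
j=23 s[j]='d': π[23]=3 (border 'ccd')
j=24 s[j]='a': k: 3→0; π[24]=0 (border '')
j=25 s[j]='d': π[25]=0 (border '')
j=26 s[j]='b': π[26]=0 (border '')
j=27 s[j]='b': π[27]=0 (border '')

[0, 1, 0, 1, 0, 1, 0, 0, 0, 1, 0, 0, 1, 2, 3, 4, 0, 1, 0, 0, 0, 1, 2, 3, 0, 0, 0, 0]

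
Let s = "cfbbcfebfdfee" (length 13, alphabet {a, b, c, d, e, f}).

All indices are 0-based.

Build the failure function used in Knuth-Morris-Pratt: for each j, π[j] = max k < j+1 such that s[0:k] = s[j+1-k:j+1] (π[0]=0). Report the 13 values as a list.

π[0] = 0
j=1 s[j]='f': π[1]=0 (border '')
j=2 s[j]='b': π[2]=0 (border '')
j=3 s[j]='b': π[3]=0 (border '')
j=4 s[j]='c': π[4]=1 (border 'c')
j=5 s[j]='f': π[5]=2 (border 'cf')
j=6 s[j]='e': k: 2→0; π[6]=0 (border '')
j=7 s[j]='b': π[7]=0 (border '')
j=8 s[j]='f': π[8]=0 (border '')
j=9 s[j]='d': π[9]=0 (border '')
j=10 s[j]='f': π[10]=0 (border '')
j=11 s[j]='e': π[11]=0 (border '')
j=12 s[j]='e': π[12]=0 (border '')

[0, 0, 0, 0, 1, 2, 0, 0, 0, 0, 0, 0, 0]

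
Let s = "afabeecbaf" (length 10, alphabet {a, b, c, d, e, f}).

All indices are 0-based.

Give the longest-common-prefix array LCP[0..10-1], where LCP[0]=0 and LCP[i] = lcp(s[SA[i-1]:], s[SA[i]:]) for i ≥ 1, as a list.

rank | idx | suffix
   0 |   2 | abeecbaf
   1 |   8 | af
   2 |   0 | afabeecbaf
   3 |   7 | baf
   4 |   3 | beecbaf
   5 |   6 | cbaf
   6 |   5 | ecbaf
   7 |   4 | eecbaf
   8 |   9 | f
   9 |   1 | fabeecbaf

SA = [2, 8, 0, 7, 3, 6, 5, 4, 9, 1]
[i] adj suffixes → lcp
  [1] 2/8 → 1 ('a')
  [2] 8/0 → 2 ('af')
  [3] 0/7 → 0 ('')
  [4] 7/3 → 1 ('b')
  [5] 3/6 → 0 ('')
  [6] 6/5 → 0 ('')
  [7] 5/4 → 1 ('e')
  [8] 4/9 → 0 ('')
  [9] 9/1 → 1 ('f')

[0, 1, 2, 0, 1, 0, 0, 1, 0, 1]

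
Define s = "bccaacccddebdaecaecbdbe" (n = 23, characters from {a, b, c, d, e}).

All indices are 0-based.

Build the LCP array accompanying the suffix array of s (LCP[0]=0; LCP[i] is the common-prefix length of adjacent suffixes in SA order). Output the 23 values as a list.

rank | idx | suffix
   0 |   3 | aacccddebdaecaecbdbe
   1 |   4 | acccddebdaecaecbdbe
   2 |  13 | aecaecbdbe
   3 |  16 | aecbdbe
   4 |   0 | bccaacccddebdaecaecbdbe
   5 |  11 | bdaecaecbdbe
   6 |  19 | bdbe
   7 |  21 | be
   8 |   2 | caacccddebdaecaecbdbe
   9 |  15 | caecbdbe
  10 |  18 | cbdbe
  11 |   1 | ccaacccddebdaecaecbdbe
  12 |   5 | cccddebdaecaecbdbe
  13 |   6 | ccddebdaecaecbdbe
  14 |   7 | cddebdaecaecbdbe
  15 |  12 | daecaecbdbe
  16 |  20 | dbe
  17 |   8 | ddebdaecaecbdbe
  18 |   9 | debdaecaecbdbe
  19 |  22 | e
  20 |  10 | ebdaecaecbdbe
  21 |  14 | ecaecbdbe
  22 |  17 | ecbdbe

SA = [3, 4, 13, 16, 0, 11, 19, 21, 2, 15, 18, 1, 5, 6, 7, 12, 20, 8, 9, 22, 10, 14, 17]
[i] adj suffixes → lcp
  [1] 3/4 → 1 ('a')
  [2] 4/13 → 1 ('a')
  [3] 13/16 → 3 ('aec')
  [4] 16/0 → 0 ('')
  [5] 0/11 → 1 ('b')
  [6] 11/19 → 2 ('bd')
  [7] 19/21 → 1 ('b')
  [8] 21/2 → 0 ('')
  [9] 2/15 → 2 ('ca')
  [10] 15/18 → 1 ('c')
  [11] 18/1 → 1 ('c')
  [12] 1/5 → 2 ('cc')
  [13] 5/6 → 2 ('cc')
  [14] 6/7 → 1 ('c')
  [15] 7/12 → 0 ('')
  [16] 12/20 → 1 ('d')
  [17] 20/8 → 1 ('d')
  [18] 8/9 → 1 ('d')
  [19] 9/22 → 0 ('')
  [20] 22/10 → 1 ('e')
  [21] 10/14 → 1 ('e')
  [22] 14/17 → 2 ('ec')

[0, 1, 1, 3, 0, 1, 2, 1, 0, 2, 1, 1, 2, 2, 1, 0, 1, 1, 1, 0, 1, 1, 2]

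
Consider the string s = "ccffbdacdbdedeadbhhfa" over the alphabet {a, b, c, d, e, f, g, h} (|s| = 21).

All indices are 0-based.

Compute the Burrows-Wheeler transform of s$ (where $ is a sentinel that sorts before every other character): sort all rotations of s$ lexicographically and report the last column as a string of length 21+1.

rank  rotation                last
    0  $ccffbdacdbdedeadbhhfa  a
    1  a$ccffbdacdbdedeadbhhf  f
    2  acdbdedeadbhhfa$ccffbd  d
    3  adbhhfa$ccffbdacdbdede  e
    4  bdacdbdedeadbhhfa$ccff  f
    5  bdedeadbhhfa$ccffbdacd  d
    6  bhhfa$ccffbdacdbdedead  d
    7  ccffbdacdbdedeadbhhfa$  $
    8  cdbdedeadbhhfa$ccffbda  a
    9  cffbdacdbdedeadbhhfa$c  c
   10  dacdbdedeadbhhfa$ccffb  b
   11  dbdedeadbhhfa$ccffbdac  c
   12  dbhhfa$ccffbdacdbdedea  a
   13  deadbhhfa$ccffbdacdbde  e
   14  dedeadbhhfa$ccffbdacdb  b
   15  eadbhhfa$ccffbdacdbded  d
   16  edeadbhhfa$ccffbdacdbd  d
   17  fa$ccffbdacdbdedeadbhh  h
   18  fbdacdbdedeadbhhfa$ccf  f
   19  ffbdacdbdedeadbhhfa$cc  c
   20  hfa$ccffbdacdbdedeadbh  h
   21  hhfa$ccffbdacdbdedeadb  b

afdefdd$acbcaebddhfchb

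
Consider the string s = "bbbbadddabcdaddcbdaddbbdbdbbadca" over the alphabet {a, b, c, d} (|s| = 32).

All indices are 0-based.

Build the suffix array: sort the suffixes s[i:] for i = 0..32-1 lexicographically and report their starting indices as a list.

rank→(start, suffix):
  0 → (31, 'a')
  1 → (8, 'abcdaddcbdaddbbdbdbbadca')
  2 → (28, 'adca')
  3 → (18, 'addbbdbdbbadca')
  4 → (12, 'addcbdaddbbdbdbbadca')
  5 → (4, 'adddabcdaddcbdaddbbdbdbbadca')
  6 → (27, 'badca')
  7 → (3, 'badddabcdaddcbdaddbbdbdbbadca')
  8 → (26, 'bbadca')
  9 → (2, 'bbadddabcdaddcbdaddbbdbdbbadca')
  10 → (1, 'bbbadddabcdaddcbdaddbbdbdbbadca')
  11 → (0, 'bbbbadddabcdaddcbdaddbbdbdbbadca')
  12 → (21, 'bbdbdbbadca')
  13 → (9, 'bcdaddcbdaddbbdbdbbadca')
  14 → (16, 'bdaddbbdbdbbadca')
  15 → (24, 'bdbbadca')
  16 → (22, 'bdbdbbadca')
  17 → (30, 'ca')
  18 → (15, 'cbdaddbbdbdbbadca')
  19 → (10, 'cdaddcbdaddbbdbdbbadca')
  20 → (7, 'dabcdaddcbdaddbbdbdbbadca')
  21 → (17, 'daddbbdbdbbadca')
  22 → (11, 'daddcbdaddbbdbdbbadca')
  23 → (25, 'dbbadca')
  24 → (20, 'dbbdbdbbadca')
  25 → (23, 'dbdbbadca')
  26 → (29, 'dca')
  27 → (14, 'dcbdaddbbdbdbbadca')
  28 → (6, 'ddabcdaddcbdaddbbdbdbbadca')
  29 → (19, 'ddbbdbdbbadca')
  30 → (13, 'ddcbdaddbbdbdbbadca')
  31 → (5, 'dddabcdaddcbdaddbbdbdbbadca')

[31, 8, 28, 18, 12, 4, 27, 3, 26, 2, 1, 0, 21, 9, 16, 24, 22, 30, 15, 10, 7, 17, 11, 25, 20, 23, 29, 14, 6, 19, 13, 5]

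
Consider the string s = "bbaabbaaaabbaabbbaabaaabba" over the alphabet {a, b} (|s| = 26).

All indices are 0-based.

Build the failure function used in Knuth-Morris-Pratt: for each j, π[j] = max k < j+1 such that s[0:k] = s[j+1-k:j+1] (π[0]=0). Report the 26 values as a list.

[0, 1, 0, 0, 1, 2, 3, 4, 0, 0, 1, 2, 3, 4, 5, 6, 2, 3, 4, 5, 0, 0, 0, 1, 2, 3]

π[0] = 0
j=1 s[j]='b': π[1]=1 (border 'b')
j=2 s[j]='a': k: 1→0; π[2]=0 (border '')
j=3 s[j]='a': π[3]=0 (border '')
j=4 s[j]='b': π[4]=1 (border 'b')
j=5 s[j]='b': π[5]=2 (border 'bb')
j=6 s[j]='a': π[6]=3 (border 'bba')
j=7 s[j]='a': π[7]=4 (border 'bbaa')
j=8 s[j]='a': k: 4→0; π[8]=0 (border '')
j=9 s[j]='a': π[9]=0 (border '')
j=10 s[j]='b': π[10]=1 (border 'b')
j=11 s[j]='b': π[11]=2 (border 'bb')
j=12 s[j]='a': π[12]=3 (border 'bba')
j=13 s[j]='a': π[13]=4 (border 'bbaa')
j=14 s[j]='b': π[14]=5 (border 'bbaab')
j=15 s[j]='b': π[15]=6 (border 'bbaabb')
j=16 s[j]='b': k: 6→2→1; π[16]=2 (border 'bb')
j=17 s[j]='a': π[17]=3 (border 'bba')
j=18 s[j]='a': π[18]=4 (border 'bbaa')
j=19 s[j]='b': π[19]=5 (border 'bbaab')
j=20 s[j]='a': k: 5→1→0; π[20]=0 (border '')
j=21 s[j]='a': π[21]=0 (border '')
j=22 s[j]='a': π[22]=0 (border '')
j=23 s[j]='b': π[23]=1 (border 'b')
j=24 s[j]='b': π[24]=2 (border 'bb')
j=25 s[j]='a': π[25]=3 (border 'bba')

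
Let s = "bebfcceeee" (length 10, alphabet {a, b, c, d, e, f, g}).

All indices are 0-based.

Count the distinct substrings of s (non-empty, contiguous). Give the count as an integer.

46

rank | idx | suffix
   0 |   0 | bebfcceeee
   1 |   2 | bfcceeee
   2 |   4 | cceeee
   3 |   5 | ceeee
   4 |   9 | e
   5 |   1 | ebfcceeee
   6 |   8 | ee
   7 |   7 | eee
   8 |   6 | eeee
   9 |   3 | fcceeee

SA = [0, 2, 4, 5, 9, 1, 8, 7, 6, 3]
[i] adj suffixes → lcp
  [1] 0/2 → 1 ('b')
  [2] 2/4 → 0 ('')
  [3] 4/5 → 1 ('c')
  [4] 5/9 → 0 ('')
  [5] 9/1 → 1 ('e')
  [6] 1/8 → 1 ('e')
  [7] 8/7 → 2 ('ee')
  [8] 7/6 → 3 ('eee')
  [9] 6/3 → 0 ('')

n(n+1)/2 = 10·11/2 = 55
Σ LCP = 0 + 1 + 0 + 1 + 0 + 1 + 1 + 2 + 3 + 0 = 9
distinct = 55 − 9 = 46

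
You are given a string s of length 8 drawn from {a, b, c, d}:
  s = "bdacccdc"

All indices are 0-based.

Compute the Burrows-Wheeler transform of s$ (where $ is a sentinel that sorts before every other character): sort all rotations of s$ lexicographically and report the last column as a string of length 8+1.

rank  rotation   last
    0  $bdacccdc  c
    1  acccdc$bd  d
    2  bdacccdc$  $
    3  c$bdacccd  d
    4  cccdc$bda  a
    5  ccdc$bdac  c
    6  cdc$bdacc  c
    7  dacccdc$b  b
    8  dc$bdaccc  c

cd$daccbc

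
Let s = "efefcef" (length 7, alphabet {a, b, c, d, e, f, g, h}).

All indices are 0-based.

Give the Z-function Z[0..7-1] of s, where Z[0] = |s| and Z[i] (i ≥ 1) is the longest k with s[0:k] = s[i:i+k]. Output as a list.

[7, 0, 2, 0, 0, 2, 0]

Z[0]=7
i=1: i≥r, start 0; Z[1]=0
i=2: i≥r, start 0; Z[2]=2 scan→box=[2,4)
i=3: min(r-i=1, Z[1]=0)=0; Z[3]=0
i=4: i≥r, start 0; Z[4]=0
i=5: i≥r, start 0; Z[5]=2 scan→box=[5,7)
i=6: min(r-i=1, Z[1]=0)=0; Z[6]=0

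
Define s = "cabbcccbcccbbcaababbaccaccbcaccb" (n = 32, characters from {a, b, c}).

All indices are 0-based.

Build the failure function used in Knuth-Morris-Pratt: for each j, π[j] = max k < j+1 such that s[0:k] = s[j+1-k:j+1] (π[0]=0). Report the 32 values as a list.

[0, 0, 0, 0, 1, 1, 1, 0, 1, 1, 1, 0, 0, 1, 2, 0, 0, 0, 0, 0, 0, 1, 1, 2, 1, 1, 0, 1, 2, 1, 1, 0]

π[0] = 0
j=1 s[j]='a': π[1]=0 (border '')
j=2 s[j]='b': π[2]=0 (border '')
j=3 s[j]='b': π[3]=0 (border '')
j=4 s[j]='c': π[4]=1 (border 'c')
j=5 s[j]='c': k: 1→0; π[5]=1 (border 'c')
j=6 s[j]='c': k: 1→0; π[6]=1 (border 'c')
j=7 s[j]='b': k: 1→0; π[7]=0 (border '')
j=8 s[j]='c': π[8]=1 (border 'c')
j=9 s[j]='c': k: 1→0; π[9]=1 (border 'c')
j=10 s[j]='c': k: 1→0; π[10]=1 (border 'c')
j=11 s[j]='b': k: 1→0; π[11]=0 (border '')
j=12 s[j]='b': π[12]=0 (border '')
j=13 s[j]='c': π[13]=1 (border 'c')
j=14 s[j]='a': π[14]=2 (border 'ca')
j=15 s[j]='a': k: 2→0; π[15]=0 (border '')
j=16 s[j]='b': π[16]=0 (border '')
j=17 s[j]='a': π[17]=0 (border '')
j=18 s[j]='b': π[18]=0 (border '')
j=19 s[j]='b': π[19]=0 (border '')
j=20 s[j]='a': π[20]=0 (border '')
j=21 s[j]='c': π[21]=1 (border 'c')
j=22 s[j]='c': k: 1→0; π[22]=1 (border 'c')
j=23 s[j]='a': π[23]=2 (border 'ca')
j=24 s[j]='c': k: 2→0; π[24]=1 (border 'c')
j=25 s[j]='c': k: 1→0; π[25]=1 (border 'c')
j=26 s[j]='b': k: 1→0; π[26]=0 (border '')
j=27 s[j]='c': π[27]=1 (border 'c')
j=28 s[j]='a': π[28]=2 (border 'ca')
j=29 s[j]='c': k: 2→0; π[29]=1 (border 'c')
j=30 s[j]='c': k: 1→0; π[30]=1 (border 'c')
j=31 s[j]='b': k: 1→0; π[31]=0 (border '')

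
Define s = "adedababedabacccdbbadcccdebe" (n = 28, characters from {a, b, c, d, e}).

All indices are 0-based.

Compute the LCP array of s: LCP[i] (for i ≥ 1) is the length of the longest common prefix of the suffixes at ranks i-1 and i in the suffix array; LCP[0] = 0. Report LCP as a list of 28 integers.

sorted suffixes:
  #0 SA[0]=4  'ababedabacccdbbadcccdebe'
  #1 SA[1]=10  'abacccdbbadcccdebe'
  #2 SA[2]=6  'abedabacccdbbadcccdebe'
  #3 SA[3]=12  'acccdbbadcccdebe'
  #4 SA[4]=19  'adcccdebe'
  #5 SA[5]=0  'adedababedabacccdbbadcccdebe'
  #6 SA[6]=5  'babedabacccdbbadcccdebe'
  #7 SA[7]=11  'bacccdbbadcccdebe'
  #8 SA[8]=18  'badcccdebe'
  #9 SA[9]=17  'bbadcccdebe'
  #10 SA[10]=26  'be'
  #11 SA[11]=7  'bedabacccdbbadcccdebe'
  #12 SA[12]=13  'cccdbbadcccdebe'
  #13 SA[13]=21  'cccdebe'
  #14 SA[14]=14  'ccdbbadcccdebe'
  #15 SA[15]=22  'ccdebe'
  #16 SA[16]=15  'cdbbadcccdebe'
  #17 SA[17]=23  'cdebe'
  #18 SA[18]=3  'dababedabacccdbbadcccdebe'
  #19 SA[19]=9  'dabacccdbbadcccdebe'
  #20 SA[20]=16  'dbbadcccdebe'
  #21 SA[21]=20  'dcccdebe'
  #22 SA[22]=24  'debe'
  #23 SA[23]=1  'dedababedabacccdbbadcccdebe'
  #24 SA[24]=27  'e'
  #25 SA[25]=25  'ebe'
  #26 SA[26]=2  'edababedabacccdbbadcccdebe'
  #27 SA[27]=8  'edabacccdbbadcccdebe'

SA = [4, 10, 6, 12, 19, 0, 5, 11, 18, 17, 26, 7, 13, 21, 14, 22, 15, 23, 3, 9, 16, 20, 24, 1, 27, 25, 2, 8]
[i] adj suffixes → lcp
  [1] 4/10 → 3 ('aba')
  [2] 10/6 → 2 ('ab')
  [3] 6/12 → 1 ('a')
  [4] 12/19 → 1 ('a')
  [5] 19/0 → 2 ('ad')
  [6] 0/5 → 0 ('')
  [7] 5/11 → 2 ('ba')
  [8] 11/18 → 2 ('ba')
  [9] 18/17 → 1 ('b')
  [10] 17/26 → 1 ('b')
  [11] 26/7 → 2 ('be')
  [12] 7/13 → 0 ('')
  [13] 13/21 → 4 ('cccd')
  [14] 21/14 → 2 ('cc')
  [15] 14/22 → 3 ('ccd')
  [16] 22/15 → 1 ('c')
  [17] 15/23 → 2 ('cd')
  [18] 23/3 → 0 ('')
  [19] 3/9 → 4 ('daba')
  [20] 9/16 → 1 ('d')
  [21] 16/20 → 1 ('d')
  [22] 20/24 → 1 ('d')
  [23] 24/1 → 2 ('de')
  [24] 1/27 → 0 ('')
  [25] 27/25 → 1 ('e')
  [26] 25/2 → 1 ('e')
  [27] 2/8 → 5 ('edaba')

[0, 3, 2, 1, 1, 2, 0, 2, 2, 1, 1, 2, 0, 4, 2, 3, 1, 2, 0, 4, 1, 1, 1, 2, 0, 1, 1, 5]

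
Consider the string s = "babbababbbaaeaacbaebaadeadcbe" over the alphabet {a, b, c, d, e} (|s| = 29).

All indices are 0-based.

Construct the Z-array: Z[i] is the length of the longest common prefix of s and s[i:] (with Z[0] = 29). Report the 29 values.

Z[0]=29
i=1: fresh scan; Z[1]=0
i=2: fresh scan; Z[2]=1 scan→box=[2,3)
i=3: fresh scan; Z[3]=3 scan→box=[3,6)
i=4: min(r-i=2, Z[1]=0)=0; Z[4]=0
i=5: min(r-i=1, Z[2]=1)=1; Z[5]=4 scan→box=[5,9)
i=6: min(r-i=3, Z[1]=0)=0; Z[6]=0
i=7: min(r-i=2, Z[2]=1)=1; Z[7]=1
i=8: min(r-i=1, Z[3]=3)=1; Z[8]=1
i=9: fresh scan; Z[9]=2 scan→box=[9,11)
i=10: min(r-i=1, Z[1]=0)=0; Z[10]=0
i=11: fresh scan; Z[11]=0
i=12: fresh scan; Z[12]=0
i=13: fresh scan; Z[13]=0
i=14: fresh scan; Z[14]=0
i=15: fresh scan; Z[15]=0
i=16: fresh scan; Z[16]=2 scan→box=[16,18)
i=17: min(r-i=1, Z[1]=0)=0; Z[17]=0
i=18: fresh scan; Z[18]=0
i=19: fresh scan; Z[19]=2 scan→box=[19,21)
i=20: min(r-i=1, Z[1]=0)=0; Z[20]=0
i=21: fresh scan; Z[21]=0
i=22: fresh scan; Z[22]=0
i=23: fresh scan; Z[23]=0
i=24: fresh scan; Z[24]=0
i=25: fresh scan; Z[25]=0
i=26: fresh scan; Z[26]=0
i=27: fresh scan; Z[27]=1 scan→box=[27,28)
i=28: fresh scan; Z[28]=0

[29, 0, 1, 3, 0, 4, 0, 1, 1, 2, 0, 0, 0, 0, 0, 0, 2, 0, 0, 2, 0, 0, 0, 0, 0, 0, 0, 1, 0]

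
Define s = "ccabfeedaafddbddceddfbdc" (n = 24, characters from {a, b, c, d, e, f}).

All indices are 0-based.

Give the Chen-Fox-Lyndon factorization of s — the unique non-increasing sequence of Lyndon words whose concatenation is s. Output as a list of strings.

emit factor 1: 'c' (i=0, period=1)
emit factor 2: 'c' (i=1, period=1)
emit factor 3: 'abfeed' (i=2, period=6)
emit factor 4: 'aafddbddceddfbdc' (i=8, period=16)

["c", "c", "abfeed", "aafddbddceddfbdc"]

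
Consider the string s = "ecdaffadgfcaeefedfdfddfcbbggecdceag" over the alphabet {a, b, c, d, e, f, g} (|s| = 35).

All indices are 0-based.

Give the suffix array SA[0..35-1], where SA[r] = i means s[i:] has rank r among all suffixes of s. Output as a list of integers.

rank | idx | suffix
   0 |   6 | adgfcaeefedfdfddfcbbggecdceag
   1 |  11 | aeefedfdfddfcbbggecdceag
   2 |   3 | affadgfcaeefedfdfddfcbbggecdceag
   3 |  33 | ag
   4 |  24 | bbggecdceag
   5 |  25 | bggecdceag
   6 |  10 | caeefedfdfddfcbbggecdceag
   7 |  23 | cbbggecdceag
   8 |   1 | cdaffadgfcaeefedfdfddfcbbggecdceag
   9 |  29 | cdceag
  10 |  31 | ceag
  11 |   2 | daffadgfcaeefedfdfddfcbbggecdceag
  12 |  30 | dceag
  13 |  20 | ddfcbbggecdceag
  14 |  21 | dfcbbggecdceag
  15 |  18 | dfddfcbbggecdceag
  16 |  16 | dfdfddfcbbggecdceag
  17 |   7 | dgfcaeefedfdfddfcbbggecdceag
  18 |  32 | eag
  19 |   0 | ecdaffadgfcaeefedfdfddfcbbggecdceag
  20 |  28 | ecdceag
  21 |  15 | edfdfddfcbbggecdceag
  22 |  12 | eefedfdfddfcbbggecdceag
  23 |  13 | efedfdfddfcbbggecdceag
  24 |   5 | fadgfcaeefedfdfddfcbbggecdceag
  25 |   9 | fcaeefedfdfddfcbbggecdceag
  26 |  22 | fcbbggecdceag
  27 |  19 | fddfcbbggecdceag
  28 |  17 | fdfddfcbbggecdceag
  29 |  14 | fedfdfddfcbbggecdceag
  30 |   4 | ffadgfcaeefedfdfddfcbbggecdceag
  31 |  34 | g
  32 |  27 | gecdceag
  33 |   8 | gfcaeefedfdfddfcbbggecdceag
  34 |  26 | ggecdceag

[6, 11, 3, 33, 24, 25, 10, 23, 1, 29, 31, 2, 30, 20, 21, 18, 16, 7, 32, 0, 28, 15, 12, 13, 5, 9, 22, 19, 17, 14, 4, 34, 27, 8, 26]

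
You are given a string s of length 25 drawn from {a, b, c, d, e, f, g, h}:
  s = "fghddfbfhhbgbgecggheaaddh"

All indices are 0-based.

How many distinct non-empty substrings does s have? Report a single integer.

sorted suffixes:
  #0 SA[0]=20  'aaddh'
  #1 SA[1]=21  'addh'
  #2 SA[2]=6  'bfhhbgbgecggheaaddh'
  #3 SA[3]=10  'bgbgecggheaaddh'
  #4 SA[4]=12  'bgecggheaaddh'
  #5 SA[5]=15  'cggheaaddh'
  #6 SA[6]=3  'ddfbfhhbgbgecggheaaddh'
  #7 SA[7]=22  'ddh'
  #8 SA[8]=4  'dfbfhhbgbgecggheaaddh'
  #9 SA[9]=23  'dh'
  #10 SA[10]=19  'eaaddh'
  #11 SA[11]=14  'ecggheaaddh'
  #12 SA[12]=5  'fbfhhbgbgecggheaaddh'
  #13 SA[13]=0  'fghddfbfhhbgbgecggheaaddh'
  #14 SA[14]=7  'fhhbgbgecggheaaddh'
  #15 SA[15]=11  'gbgecggheaaddh'
  #16 SA[16]=13  'gecggheaaddh'
  #17 SA[17]=16  'ggheaaddh'
  #18 SA[18]=1  'ghddfbfhhbgbgecggheaaddh'
  #19 SA[19]=17  'gheaaddh'
  #20 SA[20]=24  'h'
  #21 SA[21]=9  'hbgbgecggheaaddh'
  #22 SA[22]=2  'hddfbfhhbgbgecggheaaddh'
  #23 SA[23]=18  'heaaddh'
  #24 SA[24]=8  'hhbgbgecggheaaddh'

SA = [20, 21, 6, 10, 12, 15, 3, 22, 4, 23, 19, 14, 5, 0, 7, 11, 13, 16, 1, 17, 24, 9, 2, 18, 8]
[i] adj suffixes → lcp
  [1] 20/21 → 1 ('a')
  [2] 21/6 → 0 ('')
  [3] 6/10 → 1 ('b')
  [4] 10/12 → 2 ('bg')
  [5] 12/15 → 0 ('')
  [6] 15/3 → 0 ('')
  [7] 3/22 → 2 ('dd')
  [8] 22/4 → 1 ('d')
  [9] 4/23 → 1 ('d')
  [10] 23/19 → 0 ('')
  [11] 19/14 → 1 ('e')
  [12] 14/5 → 0 ('')
  [13] 5/0 → 1 ('f')
  [14] 0/7 → 1 ('f')
  [15] 7/11 → 0 ('')
  [16] 11/13 → 1 ('g')
  [17] 13/16 → 1 ('g')
  [18] 16/1 → 1 ('g')
  [19] 1/17 → 2 ('gh')
  [20] 17/24 → 0 ('')
  [21] 24/9 → 1 ('h')
  [22] 9/2 → 1 ('h')
  [23] 2/18 → 1 ('h')
  [24] 18/8 → 1 ('h')

n(n+1)/2 = 25·26/2 = 325
Σ LCP = 0 + 1 + 0 + 1 + 2 + 0 + 0 + 2 + 1 + 1 + 0 + 1 + 0 + 1 + 1 + 0 + 1 + 1 + 1 + 2 + 0 + 1 + 1 + 1 + 1 = 20
distinct = 325 − 20 = 305

305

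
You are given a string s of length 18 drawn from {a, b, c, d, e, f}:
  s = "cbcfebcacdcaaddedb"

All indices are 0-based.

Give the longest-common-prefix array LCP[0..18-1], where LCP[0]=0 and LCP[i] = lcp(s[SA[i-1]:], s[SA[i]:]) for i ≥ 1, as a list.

[0, 1, 1, 0, 1, 2, 0, 2, 1, 1, 1, 0, 1, 1, 1, 0, 1, 0]

rank | idx | suffix
   0 |  11 | aaddedb
   1 |   7 | acdcaaddedb
   2 |  12 | addedb
   3 |  17 | b
   4 |   5 | bcacdcaaddedb
   5 |   1 | bcfebcacdcaaddedb
   6 |  10 | caaddedb
   7 |   6 | cacdcaaddedb
   8 |   0 | cbcfebcacdcaaddedb
   9 |   8 | cdcaaddedb
  10 |   2 | cfebcacdcaaddedb
  11 |  16 | db
  12 |   9 | dcaaddedb
  13 |  13 | ddedb
  14 |  14 | dedb
  15 |   4 | ebcacdcaaddedb
  16 |  15 | edb
  17 |   3 | febcacdcaaddedb

SA = [11, 7, 12, 17, 5, 1, 10, 6, 0, 8, 2, 16, 9, 13, 14, 4, 15, 3]
rank  pair      lcp
   1  s[11:],s[7:]  1  'a'
   2  s[7:],s[12:]  1  'a'
   3  s[12:],s[17:]  0  ''
   4  s[17:],s[5:]  1  'b'
   5  s[5:],s[1:]  2  'bc'
   6  s[1:],s[10:]  0  ''
   7  s[10:],s[6:]  2  'ca'
   8  s[6:],s[0:]  1  'c'
   9  s[0:],s[8:]  1  'c'
  10  s[8:],s[2:]  1  'c'
  11  s[2:],s[16:]  0  ''
  12  s[16:],s[9:]  1  'd'
  13  s[9:],s[13:]  1  'd'
  14  s[13:],s[14:]  1  'd'
  15  s[14:],s[4:]  0  ''
  16  s[4:],s[15:]  1  'e'
  17  s[15:],s[3:]  0  ''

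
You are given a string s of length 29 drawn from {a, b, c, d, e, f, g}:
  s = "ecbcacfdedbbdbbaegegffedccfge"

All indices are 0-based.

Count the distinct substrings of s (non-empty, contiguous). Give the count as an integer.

rank | idx | suffix
   0 |   4 | acfdedbbdbbaegegffedccfge
   1 |  15 | aegegffedccfge
   2 |  14 | baegegffedccfge
   3 |  13 | bbaegegffedccfge
   4 |  10 | bbdbbaegegffedccfge
   5 |   2 | bcacfdedbbdbbaegegffedccfge
   6 |  11 | bdbbaegegffedccfge
   7 |   3 | cacfdedbbdbbaegegffedccfge
   8 |   1 | cbcacfdedbbdbbaegegffedccfge
   9 |  24 | ccfge
  10 |   5 | cfdedbbdbbaegegffedccfge
  11 |  25 | cfge
  12 |  12 | dbbaegegffedccfge
  13 |   9 | dbbdbbaegegffedccfge
  14 |  23 | dccfge
  15 |   7 | dedbbdbbaegegffedccfge
  16 |  28 | e
  17 |   0 | ecbcacfdedbbdbbaegegffedccfge
  18 |   8 | edbbdbbaegegffedccfge
  19 |  22 | edccfge
  20 |  16 | egegffedccfge
  21 |  18 | egffedccfge
  22 |   6 | fdedbbdbbaegegffedccfge
  23 |  21 | fedccfge
  24 |  20 | ffedccfge
  25 |  26 | fge
  26 |  27 | ge
  27 |  17 | gegffedccfge
  28 |  19 | gffedccfge

SA = [4, 15, 14, 13, 10, 2, 11, 3, 1, 24, 5, 25, 12, 9, 23, 7, 28, 0, 8, 22, 16, 18, 6, 21, 20, 26, 27, 17, 19]
rank  pair      lcp
   1  s[4:],s[15:]  1  'a'
   2  s[15:],s[14:]  0  ''
   3  s[14:],s[13:]  1  'b'
   4  s[13:],s[10:]  2  'bb'
   5  s[10:],s[2:]  1  'b'
   6  s[2:],s[11:]  1  'b'
   7  s[11:],s[3:]  0  ''
   8  s[3:],s[1:]  1  'c'
   9  s[1:],s[24:]  1  'c'
  10  s[24:],s[5:]  1  'c'
  11  s[5:],s[25:]  2  'cf'
  12  s[25:],s[12:]  0  ''
  13  s[12:],s[9:]  3  'dbb'
  14  s[9:],s[23:]  1  'd'
  15  s[23:],s[7:]  1  'd'
  16  s[7:],s[28:]  0  ''
  17  s[28:],s[0:]  1  'e'
  18  s[0:],s[8:]  1  'e'
  19  s[8:],s[22:]  2  'ed'
  20  s[22:],s[16:]  1  'e'
  21  s[16:],s[18:]  2  'eg'
  22  s[18:],s[6:]  0  ''
  23  s[6:],s[21:]  1  'f'
  24  s[21:],s[20:]  1  'f'
  25  s[20:],s[26:]  1  'f'
  26  s[26:],s[27:]  0  ''
  27  s[27:],s[17:]  2  'ge'
  28  s[17:],s[19:]  1  'g'

n(n+1)/2 = 29·30/2 = 435
Σ LCP = 0 + 1 + 0 + 1 + 2 + 1 + 1 + 0 + 1 + 1 + 1 + 2 + 0 + 3 + 1 + 1 + 0 + 1 + 1 + 2 + 1 + 2 + 0 + 1 + 1 + 1 + 0 + 2 + 1 = 29
distinct = 435 − 29 = 406

406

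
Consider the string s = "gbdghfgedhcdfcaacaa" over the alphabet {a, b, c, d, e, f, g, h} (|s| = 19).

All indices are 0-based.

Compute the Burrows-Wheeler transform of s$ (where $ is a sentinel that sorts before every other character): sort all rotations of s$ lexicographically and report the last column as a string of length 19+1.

aaccagafhcbegdh$fddg

rank  rotation              last
    0  $gbdghfgedhcdfcaacaa  a
    1  a$gbdghfgedhcdfcaaca  a
    2  aa$gbdghfgedhcdfcaac  c
    3  aacaa$gbdghfgedhcdfc  c
    4  acaa$gbdghfgedhcdfca  a
    5  bdghfgedhcdfcaacaa$g  g
    6  caa$gbdghfgedhcdfcaa  a
    7  caacaa$gbdghfgedhcdf  f
    8  cdfcaacaa$gbdghfgedh  h
    9  dfcaacaa$gbdghfgedhc  c
   10  dghfgedhcdfcaacaa$gb  b
   11  dhcdfcaacaa$gbdghfge  e
   12  edhcdfcaacaa$gbdghfg  g
   13  fcaacaa$gbdghfgedhcd  d
   14  fgedhcdfcaacaa$gbdgh  h
   15  gbdghfgedhcdfcaacaa$  $
   16  gedhcdfcaacaa$gbdghf  f
   17  ghfgedhcdfcaacaa$gbd  d
   18  hcdfcaacaa$gbdghfged  d
   19  hfgedhcdfcaacaa$gbdg  g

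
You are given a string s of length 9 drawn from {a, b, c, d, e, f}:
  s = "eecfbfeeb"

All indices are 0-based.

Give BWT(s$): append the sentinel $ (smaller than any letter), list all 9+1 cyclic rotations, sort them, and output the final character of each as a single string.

befeeef$cb

rank  rotation    last
    0  $eecfbfeeb  b
    1  b$eecfbfee  e
    2  bfeeb$eecf  f
    3  cfbfeeb$ee  e
    4  eb$eecfbfe  e
    5  ecfbfeeb$e  e
    6  eeb$eecfbf  f
    7  eecfbfeeb$  $
    8  fbfeeb$eec  c
    9  feeb$eecfb  b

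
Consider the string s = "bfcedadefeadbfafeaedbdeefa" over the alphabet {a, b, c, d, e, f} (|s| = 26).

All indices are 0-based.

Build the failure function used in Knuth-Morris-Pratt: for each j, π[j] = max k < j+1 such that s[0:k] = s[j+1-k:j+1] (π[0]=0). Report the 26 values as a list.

π[0] = 0
j=1 s[j]='f': π[1]=0 (border '')
j=2 s[j]='c': π[2]=0 (border '')
j=3 s[j]='e': π[3]=0 (border '')
j=4 s[j]='d': π[4]=0 (border '')
j=5 s[j]='a': π[5]=0 (border '')
j=6 s[j]='d': π[6]=0 (border '')
j=7 s[j]='e': π[7]=0 (border '')
j=8 s[j]='f': π[8]=0 (border '')
j=9 s[j]='e': π[9]=0 (border '')
j=10 s[j]='a': π[10]=0 (border '')
j=11 s[j]='d': π[11]=0 (border '')
j=12 s[j]='b': π[12]=1 (border 'b')
j=13 s[j]='f': π[13]=2 (border 'bf')
j=14 s[j]='a': k: 2→0; π[14]=0 (border '')
j=15 s[j]='f': π[15]=0 (border '')
j=16 s[j]='e': π[16]=0 (border '')
j=17 s[j]='a': π[17]=0 (border '')
j=18 s[j]='e': π[18]=0 (border '')
j=19 s[j]='d': π[19]=0 (border '')
j=20 s[j]='b': π[20]=1 (border 'b')
j=21 s[j]='d': k: 1→0; π[21]=0 (border '')
j=22 s[j]='e': π[22]=0 (border '')
j=23 s[j]='e': π[23]=0 (border '')
j=24 s[j]='f': π[24]=0 (border '')
j=25 s[j]='a': π[25]=0 (border '')

[0, 0, 0, 0, 0, 0, 0, 0, 0, 0, 0, 0, 1, 2, 0, 0, 0, 0, 0, 0, 1, 0, 0, 0, 0, 0]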